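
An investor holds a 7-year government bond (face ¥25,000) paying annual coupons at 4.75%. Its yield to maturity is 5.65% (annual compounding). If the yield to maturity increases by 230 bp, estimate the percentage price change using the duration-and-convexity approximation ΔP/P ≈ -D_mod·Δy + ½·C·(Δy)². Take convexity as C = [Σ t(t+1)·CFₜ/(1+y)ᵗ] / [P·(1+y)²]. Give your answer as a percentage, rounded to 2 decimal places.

-12.16%

With y = 0.0565:
  t   CF        PV=CF/(1+0.0565)^t    t·PV        t(t+1)·PV
  1     1,187.50     1,123.9943     1,123.9943       2,247.9886
  2     1,187.50     1,063.8848     2,127.7697       6,383.3090
  3     1,187.50     1,006.9899     3,020.9697      12,083.8788
  4     1,187.50       953.1376     3,812.5505      19,062.7525
  5     1,187.50       902.1653     4,510.8264      27,064.9585
  6     1,187.50       853.9189     5,123.5132      35,864.5925
  7    26,187.50    17,824.0967   124,768.6772     998,149.4174
  Σ                 23,728.1876   144,488.3010   1,100,856.8972
P = 23,728.1876; D_Mac = 6.08931 yrs; D_mod = 5.76366 yrs; C = 41.56495.
Duration effect: -5.76366 × (+0.023) = -0.132564
Convexity effect: 0.5 × 41.56495 × (0.023)² = +0.0109939
ΔP/P ≈ -0.132564 + 0.0109939 = -0.121570 = -12.1570%.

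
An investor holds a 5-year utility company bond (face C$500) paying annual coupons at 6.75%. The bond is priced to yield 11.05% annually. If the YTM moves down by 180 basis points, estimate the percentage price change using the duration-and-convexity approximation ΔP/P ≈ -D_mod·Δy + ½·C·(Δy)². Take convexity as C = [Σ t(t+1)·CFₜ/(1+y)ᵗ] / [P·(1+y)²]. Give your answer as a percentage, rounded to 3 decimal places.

With y = 0.1105:
  t   CF        PV=CF/(1+0.1105)^t    t·PV        t(t+1)·PV
  1        33.75        30.3917        30.3917          60.7834
  2        33.75        27.3676        54.7352         164.2056
  3        33.75        24.6444        73.9332         295.7327
  4        33.75        22.1922        88.7686         443.8431
  5       533.75       316.0422     1,580.2110       9,481.2659
  Σ                    420.6381     1,828.0397      10,445.8308
P = 420.6381; D_Mac = 4.34587 yrs; D_mod = 3.91344 yrs; C = 20.13712.
Duration effect: -3.91344 × (-0.018) = +0.070442
Convexity effect: 0.5 × 20.13712 × (-0.018)² = +0.0032622
ΔP/P ≈ +0.070442 + 0.0032622 = +0.073704 = +7.3704%.

+7.370%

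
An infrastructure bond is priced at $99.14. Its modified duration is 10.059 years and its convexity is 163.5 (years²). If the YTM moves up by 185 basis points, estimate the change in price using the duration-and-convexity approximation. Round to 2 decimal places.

Duration effect: -D_mod·Δy = -10.059 × (+0.0185) = -0.1860915
Convexity effect: ½·C·(Δy)² = 0.5 × 163.5 × (0.0185)² = +0.0279789375
ΔP/P ≈ -0.1860915 + 0.0279789375 = -0.1581125625
ΔP ≈ 99.14 × (-0.1581125625) = -15.67527944625.

-$15.68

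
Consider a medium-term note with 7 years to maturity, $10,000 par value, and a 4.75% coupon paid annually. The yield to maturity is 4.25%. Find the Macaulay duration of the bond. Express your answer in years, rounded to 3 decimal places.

6.131 years

Periodic yield y = 0.0425. Discount each cash flow and weight by its year:
  t   CF        PV=CF/(1+0.0425)^t    t·PV
  1       475.00       455.6355       455.6355
  2       475.00       437.0604       874.1208
  3       475.00       419.2426     1,257.7278
  4       475.00       402.1512     1,608.6047
  5       475.00       385.7565     1,928.7827
  6       475.00       370.0302     2,220.1815
  7    10,475.00     7,827.4731    54,792.3120
  Σ                 10,297.3496    63,137.3651
Price P = Σ PV = 10,297.3496.
Macaulay duration = Σ(t·PV) / P = 63,137.3651 / 10,297.3496 = 6.13142 years.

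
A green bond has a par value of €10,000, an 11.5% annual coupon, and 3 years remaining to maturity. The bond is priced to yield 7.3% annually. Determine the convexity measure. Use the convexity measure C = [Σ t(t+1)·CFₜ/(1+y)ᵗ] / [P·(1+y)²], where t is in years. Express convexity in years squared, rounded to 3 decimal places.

With y = 0.073:
  t   CF        PV=CF/(1+0.073)^t    t·PV        t(t+1)·PV
  1     1,150.00     1,071.7614     1,071.7614       2,143.5228
  2     1,150.00       998.8457     1,997.6914       5,993.0741
  3    11,150.00     9,025.5921    27,076.7763     108,307.1050
  Σ                 11,096.1992    30,146.2290     116,443.7019
P = 11,096.1992.
Convexity = Σ t(t+1)·PV / [P·(1+y)²] = 116,443.7019 / (11,096.1992 × 1.151329) = 9.11470.

9.115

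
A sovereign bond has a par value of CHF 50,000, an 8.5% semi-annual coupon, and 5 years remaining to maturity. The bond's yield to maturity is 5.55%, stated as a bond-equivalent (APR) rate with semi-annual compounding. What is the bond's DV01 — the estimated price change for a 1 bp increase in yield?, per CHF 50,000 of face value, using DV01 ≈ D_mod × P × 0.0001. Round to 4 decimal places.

CHF 23.2055

Periodic yield y = 0.02775.
  t   CF        PV=CF/(1+0.02775)^t    t·PV
  1     2,125.00     2,067.6234     2,067.6234
  2     2,125.00     2,011.7961     4,023.5922
  3     2,125.00     1,957.4761     5,872.4284
  4     2,125.00     1,904.6229     7,618.4914
  5     2,125.00     1,853.1967     9,265.9833
  6     2,125.00     1,803.1590    10,818.9539
  7     2,125.00     1,754.4724    12,281.3067
  8     2,125.00     1,707.1003    13,656.8028
  9     2,125.00     1,661.0074    14,949.0665
  10   52,125.00    39,643.4291   396,434.2912
  Σ                 56,363.8834   476,988.5399
P = 56,363.8834; D_Mac = 8.46266 half-year periods = 4.23133 yrs; D_mod = 4.11708 yrs.
DV01 ≈ 4.11708 × 56,363.8834 × 0.0001 = 23.205475.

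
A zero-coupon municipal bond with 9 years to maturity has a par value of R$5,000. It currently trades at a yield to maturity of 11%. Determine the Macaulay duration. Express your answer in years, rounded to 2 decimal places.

9.00 years

A zero-coupon bond has a single cash flow at maturity, so its Macaulay duration equals its maturity: 9 years.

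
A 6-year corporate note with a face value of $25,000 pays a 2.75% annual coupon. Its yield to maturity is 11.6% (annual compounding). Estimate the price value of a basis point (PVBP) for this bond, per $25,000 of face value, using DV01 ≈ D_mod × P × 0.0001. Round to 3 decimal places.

Periodic yield y = 0.116.
  t   CF        PV=CF/(1+0.116)^t    t·PV
  1       687.50       616.0394       616.0394
  2       687.50       552.0067     1,104.0133
  3       687.50       494.6296     1,483.8889
  4       687.50       443.2165     1,772.8660
  5       687.50       397.1474     1,985.7370
  6    25,687.50    13,296.4796    79,778.8776
  Σ                 15,799.5192    86,741.4222
P = 15,799.5192; D_Mac = 5.49013 yrs; D_mod = 4.91947 yrs.
DV01 ≈ 4.91947 × 15,799.5192 × 0.0001 = 7.772529.

$7.773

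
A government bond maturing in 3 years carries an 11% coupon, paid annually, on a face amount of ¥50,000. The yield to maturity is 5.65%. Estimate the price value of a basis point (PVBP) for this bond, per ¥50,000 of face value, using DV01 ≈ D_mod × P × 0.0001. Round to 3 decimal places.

Periodic yield y = 0.0565.
  t   CF        PV=CF/(1+0.0565)^t    t·PV
  1     5,500.00     5,205.8684     5,205.8684
  2     5,500.00     4,927.4666     9,854.9331
  3    55,500.00    47,063.5279   141,190.5837
  Σ                 57,196.8629   156,251.3853
P = 57,196.8629; D_Mac = 2.73182 yrs; D_mod = 2.58572 yrs.
DV01 ≈ 2.58572 × 57,196.8629 × 0.0001 = 14.789530.

¥14.790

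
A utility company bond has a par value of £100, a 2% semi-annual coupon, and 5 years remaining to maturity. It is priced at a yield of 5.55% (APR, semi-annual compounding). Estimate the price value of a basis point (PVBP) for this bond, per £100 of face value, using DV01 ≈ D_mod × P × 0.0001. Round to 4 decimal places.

Periodic yield y = 0.02775.
  t   CF        PV=CF/(1+0.02775)^t    t·PV
  1         1.00         0.9730         0.9730
  2         1.00         0.9467         1.8935
  3         1.00         0.9212         2.7635
  4         1.00         0.8963         3.5852
  5         1.00         0.8721         4.3605
  6         1.00         0.8485         5.0913
  7         1.00         0.8256         5.7794
  8         1.00         0.8033         6.4267
  9         1.00         0.7817         7.0349
  10      101.00        76.8151       768.1509
  Σ                     84.6835       806.0587
P = 84.6835; D_Mac = 9.51848 half-year periods = 4.75924 yrs; D_mod = 4.63074 yrs.
DV01 ≈ 4.63074 × 84.6835 × 0.0001 = 0.039215.

£0.0392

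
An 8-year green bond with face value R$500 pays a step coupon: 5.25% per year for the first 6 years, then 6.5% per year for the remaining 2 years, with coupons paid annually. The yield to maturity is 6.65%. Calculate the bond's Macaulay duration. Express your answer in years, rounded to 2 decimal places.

6.68 years

Periodic yield y = 0.0665. Discount each cash flow and weight by its year:
  t   CF        PV=CF/(1+0.0665)^t    t·PV
  1        26.25        24.6132        24.6132
  2        26.25        23.0785        46.1570
  3        26.25        21.6395        64.9184
  4        26.25        20.2902        81.1607
  5        26.25        19.0250        95.1251
  6        26.25        17.8387       107.0324
  7        32.50        20.7089       144.9624
  8       532.50       318.1506     2,545.2047
  Σ                    465.3446     3,109.1740
Price P = Σ PV = 465.3446.
Macaulay duration = Σ(t·PV) / P = 3,109.1740 / 465.3446 = 6.68144 years.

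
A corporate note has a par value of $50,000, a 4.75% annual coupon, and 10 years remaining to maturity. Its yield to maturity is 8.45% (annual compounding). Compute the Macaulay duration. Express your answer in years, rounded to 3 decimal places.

7.869 years

Periodic yield y = 0.0845. Discount each cash flow and weight by its year:
  t   CF        PV=CF/(1+0.0845)^t    t·PV
  1     2,375.00     2,189.9493     2,189.9493
  2     2,375.00     2,019.3170     4,038.6340
  3     2,375.00     1,861.9797     5,585.9391
  4     2,375.00     1,716.9015     6,867.6061
  5     2,375.00     1,583.1273     7,915.6364
  6     2,375.00     1,459.7762     8,758.6571
  7     2,375.00     1,346.0361     9,422.2530
  8     2,375.00     1,241.1583     9,929.2661
  9     2,375.00     1,144.4521    10,300.0686
  10   52,375.00    23,271.7194   232,717.1944
  Σ                 37,834.4169   297,725.2041
Price P = Σ PV = 37,834.4169.
Macaulay duration = Σ(t·PV) / P = 297,725.2041 / 37,834.4169 = 7.86916 years.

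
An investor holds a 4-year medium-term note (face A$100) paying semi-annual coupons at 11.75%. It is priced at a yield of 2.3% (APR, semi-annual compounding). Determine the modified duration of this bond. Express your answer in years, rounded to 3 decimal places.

3.376 years

Periodic yield y = 0.0115. First find Macaulay duration:
  t   CF        PV=CF/(1+0.0115)^t    t·PV
  1        5.875         5.8082         5.8082
  2        5.875         5.7422        11.4843
  3        5.875         5.6769        17.0307
  4        5.875         5.6123        22.4494
  5        5.875         5.5485        27.7427
  6        5.875         5.4855        32.9127
  7        5.875         5.4231        37.9616
  8      105.875        96.6198       772.9587
  Σ                    135.9165       928.3483
P = 135.9165; Macaulay duration = 928.3483 / 135.9165 = 6.83028 half-year periods = 3.41514 years.
Modified duration = D_Mac / (1 + y) = 3.41514 / 1.0115 = 3.37631 years.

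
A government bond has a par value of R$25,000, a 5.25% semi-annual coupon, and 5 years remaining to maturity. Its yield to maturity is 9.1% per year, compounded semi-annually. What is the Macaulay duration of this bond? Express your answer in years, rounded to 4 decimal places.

Periodic yield y = 0.0455. Discount each cash flow and weight by its period:
  t   CF        PV=CF/(1+0.0455)^t    t·PV
  1       656.25       627.6901       627.6901
  2       656.25       600.3731     1,200.7462
  3       656.25       574.2450     1,722.7349
  4       656.25       549.2539     2,197.0157
  5       656.25       525.3505     2,626.7524
  6       656.25       502.4873     3,014.9238
  7       656.25       480.6191     3,364.3339
  8       656.25       459.7027     3,677.6213
  9       656.25       439.6965     3,957.2683
  10   25,656.25    16,441.9305   164,419.3047
  Σ                 21,201.3486   186,808.3914
Price P = Σ PV = 21,201.3486.
Macaulay duration = Σ(t·PV) / P = 186,808.3914 / 21,201.3486 = 8.81116 half-year periods.
In years: 8.81116 / 2 = 4.40558 years.

4.4056 years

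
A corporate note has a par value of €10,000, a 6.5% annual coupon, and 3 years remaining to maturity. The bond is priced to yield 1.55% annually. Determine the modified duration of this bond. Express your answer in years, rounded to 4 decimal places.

Periodic yield y = 0.0155. First find Macaulay duration:
  t   CF        PV=CF/(1+0.0155)^t    t·PV
  1       650.00       640.0788       640.0788
  2       650.00       630.3090     1,260.6180
  3    10,650.00    10,169.7394    30,509.2182
  Σ                 11,440.1272    32,409.9150
P = 11,440.1272; Macaulay duration = 32,409.9150 / 11,440.1272 = 2.83300 years.
Modified duration = D_Mac / (1 + y) = 2.83300 / 1.0155 = 2.78976 years.

2.7898 years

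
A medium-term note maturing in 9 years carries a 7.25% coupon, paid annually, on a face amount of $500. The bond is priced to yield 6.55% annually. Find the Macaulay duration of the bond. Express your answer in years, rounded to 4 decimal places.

6.9659 years

Periodic yield y = 0.0655. Discount each cash flow and weight by its year:
  t   CF        PV=CF/(1+0.0655)^t    t·PV
  1        36.25        34.0216        34.0216
  2        36.25        31.9302        63.8603
  3        36.25        29.9673        89.9019
  4        36.25        28.1251       112.5004
  5        36.25        26.3962       131.9808
  6        36.25        24.7735       148.6410
  7        36.25        23.2506       162.7541
  8        36.25        21.8213       174.5703
  9       536.25       302.9606     2,726.6458
  Σ                    523.2463     3,644.8762
Price P = Σ PV = 523.2463.
Macaulay duration = Σ(t·PV) / P = 3,644.8762 / 523.2463 = 6.96589 years.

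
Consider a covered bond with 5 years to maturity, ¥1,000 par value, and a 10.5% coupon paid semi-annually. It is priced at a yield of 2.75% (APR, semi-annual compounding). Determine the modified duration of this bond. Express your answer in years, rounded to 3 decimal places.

Periodic yield y = 0.01375. First find Macaulay duration:
  t   CF        PV=CF/(1+0.01375)^t    t·PV
  1        52.50        51.7879        51.7879
  2        52.50        51.0855       102.1710
  3        52.50        50.3926       151.1778
  4        52.50        49.7091       198.8364
  5        52.50        49.0349       245.1743
  6        52.50        48.3698       290.2187
  7        52.50        47.7137       333.9960
  8        52.50        47.0666       376.5324
  9        52.50        46.4282       417.8535
  10    1,052.50       918.1496     9,181.4956
  Σ                  1,359.7377    11,349.2435
P = 1,359.7377; Macaulay duration = 11,349.2435 / 1,359.7377 = 8.34664 half-year periods = 4.17332 years.
Modified duration = D_Mac / (1 + y) = 4.17332 / 1.01375 = 4.11672 years.

4.117 years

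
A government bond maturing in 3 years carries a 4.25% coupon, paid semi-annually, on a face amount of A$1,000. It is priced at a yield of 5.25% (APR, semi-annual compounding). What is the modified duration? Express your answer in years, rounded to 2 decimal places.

Periodic yield y = 0.02625. First find Macaulay duration:
  t   CF        PV=CF/(1+0.02625)^t    t·PV
  1        21.25        20.7065        20.7065
  2        21.25        20.1768        40.3536
  3        21.25        19.6607        58.9822
  4        21.25        19.1578        76.6313
  5        21.25        18.6678        93.3390
  6     1,021.25       874.2045     5,245.2271
  Σ                    972.5741     5,535.2397
P = 972.5741; Macaulay duration = 5,535.2397 / 972.5741 = 5.69133 half-year periods = 2.84566 years.
Modified duration = D_Mac / (1 + y) = 2.84566 / 1.02625 = 2.77288 years.

2.77 years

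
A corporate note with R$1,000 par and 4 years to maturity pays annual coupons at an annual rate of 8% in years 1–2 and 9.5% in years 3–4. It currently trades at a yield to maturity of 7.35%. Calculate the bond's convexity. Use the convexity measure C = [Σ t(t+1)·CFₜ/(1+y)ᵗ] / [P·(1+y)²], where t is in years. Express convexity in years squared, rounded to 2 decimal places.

With y = 0.0735:
  t   CF        PV=CF/(1+0.0735)^t    t·PV        t(t+1)·PV
  1        80.00        74.5226        74.5226         149.0452
  2        80.00        69.4202       138.8404         416.5212
  3        95.00        76.7923       230.3768         921.5071
  4     1,095.00       824.5290     3,298.1159      16,490.5796
  Σ                  1,045.2640     3,741.8557      17,977.6531
P = 1,045.2640.
Convexity = Σ t(t+1)·PV / [P·(1+y)²] = 17,977.6531 / (1,045.2640 × 1.152402) = 14.92461.

14.92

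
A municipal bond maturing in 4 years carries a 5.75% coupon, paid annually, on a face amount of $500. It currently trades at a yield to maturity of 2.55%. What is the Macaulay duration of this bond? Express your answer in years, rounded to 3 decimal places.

Periodic yield y = 0.0255. Discount each cash flow and weight by its year:
  t   CF        PV=CF/(1+0.0255)^t    t·PV
  1        28.75        28.0351        28.0351
  2        28.75        27.3380        54.6760
  3        28.75        26.6582        79.9746
  4       528.75       478.0879     1,912.3515
  Σ                    560.1192     2,075.0371
Price P = Σ PV = 560.1192.
Macaulay duration = Σ(t·PV) / P = 2,075.0371 / 560.1192 = 3.70464 years.

3.705 years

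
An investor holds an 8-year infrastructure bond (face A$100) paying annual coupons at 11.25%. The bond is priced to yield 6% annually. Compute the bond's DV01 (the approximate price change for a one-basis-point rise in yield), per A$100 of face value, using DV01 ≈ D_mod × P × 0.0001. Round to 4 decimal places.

A$0.0750

Periodic yield y = 0.06.
  t   CF        PV=CF/(1+0.06)^t    t·PV
  1        11.25        10.6132        10.6132
  2        11.25        10.0125        20.0249
  3        11.25         9.4457        28.3372
  4        11.25         8.9111        35.6442
  5        11.25         8.4067        42.0333
  6        11.25         7.9308        47.5848
  7        11.25         7.4819        52.3732
  8       111.25        69.7996       558.3970
  Σ                    132.6014       795.0079
P = 132.6014; D_Mac = 5.99547 yrs; D_mod = 5.65610 yrs.
DV01 ≈ 5.65610 × 132.6014 × 0.0001 = 0.075001.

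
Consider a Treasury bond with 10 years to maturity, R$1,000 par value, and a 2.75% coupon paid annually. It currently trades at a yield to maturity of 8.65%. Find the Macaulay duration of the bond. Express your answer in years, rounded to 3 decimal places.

Periodic yield y = 0.0865. Discount each cash flow and weight by its year:
  t   CF        PV=CF/(1+0.0865)^t    t·PV
  1        27.50        25.3106        25.3106
  2        27.50        23.2956        46.5911
  3        27.50        21.4409        64.3228
  4        27.50        19.7339        78.9358
  5        27.50        18.1629        90.8143
  6        27.50        16.7168       100.3011
  7        27.50        15.3860       107.7017
  8        27.50        14.1610       113.2882
  9        27.50        13.0336       117.3026
  10    1,027.50       448.2131     4,482.1308
  Σ                    615.4544     5,226.6989
Price P = Σ PV = 615.4544.
Macaulay duration = Σ(t·PV) / P = 5,226.6989 / 615.4544 = 8.49242 years.

8.492 years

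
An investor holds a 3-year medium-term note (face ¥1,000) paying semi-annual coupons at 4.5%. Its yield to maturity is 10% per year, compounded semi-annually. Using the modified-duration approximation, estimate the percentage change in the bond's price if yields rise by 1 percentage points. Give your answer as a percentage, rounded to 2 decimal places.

-2.69%

Periodic yield y = 0.05. Modified duration first:
  t   CF        PV=CF/(1+0.05)^t    t·PV
  1        22.50        21.4286        21.4286
  2        22.50        20.4082        40.8163
  3        22.50        19.4363        58.3090
  4        22.50        18.5108        74.0432
  5        22.50        17.6293        88.1467
  6     1,022.50       763.0052     4,578.0315
  Σ                    860.4185     4,860.7753
P = 860.4185; D_Mac = 5.64932 half-year periods = 2.82466 yrs; D_mod = 2.82466/(1+0.05) = 2.69015 yrs.
ΔP/P ≈ -D_mod · Δy = -2.69015 × (+0.01) = -0.026902 = -2.6902%.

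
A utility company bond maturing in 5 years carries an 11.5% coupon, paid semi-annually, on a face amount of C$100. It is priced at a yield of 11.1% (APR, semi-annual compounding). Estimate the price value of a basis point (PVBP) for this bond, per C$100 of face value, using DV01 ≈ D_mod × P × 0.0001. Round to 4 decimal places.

Periodic yield y = 0.0555.
  t   CF        PV=CF/(1+0.0555)^t    t·PV
  1         5.75         5.4477         5.4477
  2         5.75         5.1612        10.3224
  3         5.75         4.8898        14.6695
  4         5.75         4.6327        18.5308
  5         5.75         4.3891        21.9456
  6         5.75         4.1583        24.9499
  7         5.75         3.9397        27.5777
  8         5.75         3.7325        29.8601
  9         5.75         3.5363        31.8263
  10      105.75        61.6166       616.1664
  Σ                    101.5039       801.2964
P = 101.5039; D_Mac = 7.89424 half-year periods = 3.94712 yrs; D_mod = 3.73957 yrs.
DV01 ≈ 3.73957 × 101.5039 × 0.0001 = 0.037958.

C$0.0380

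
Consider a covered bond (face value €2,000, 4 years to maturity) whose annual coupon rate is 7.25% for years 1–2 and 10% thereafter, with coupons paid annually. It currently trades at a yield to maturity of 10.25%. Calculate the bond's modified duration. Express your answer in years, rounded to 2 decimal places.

Periodic yield y = 0.1025. First find Macaulay duration:
  t   CF        PV=CF/(1+0.1025)^t    t·PV
  1       145.00       131.5193       131.5193
  2       145.00       119.2919       238.5837
  3       200.00       149.2431       447.7292
  4     2,200.00     1,489.0466     5,956.1864
  Σ                  1,889.1008     6,774.0186
P = 1,889.1008; Macaulay duration = 6,774.0186 / 1,889.1008 = 3.58584 years.
Modified duration = D_Mac / (1 + y) = 3.58584 / 1.1025 = 3.25247 years.

3.25 years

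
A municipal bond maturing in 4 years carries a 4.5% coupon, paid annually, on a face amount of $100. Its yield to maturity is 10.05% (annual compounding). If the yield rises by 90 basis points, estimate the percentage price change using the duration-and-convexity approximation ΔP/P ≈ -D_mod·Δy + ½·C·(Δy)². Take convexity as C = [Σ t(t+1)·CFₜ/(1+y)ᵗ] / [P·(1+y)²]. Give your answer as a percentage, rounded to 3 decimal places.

With y = 0.1005:
  t   CF        PV=CF/(1+0.1005)^t    t·PV        t(t+1)·PV
  1         4.50         4.0891         4.0891           8.1781
  2         4.50         3.7156         7.4313          22.2938
  3         4.50         3.3763        10.1289          40.5157
  4       104.50        71.2453       284.9811       1,424.9056
  Σ                     82.4263       306.6304       1,495.8932
P = 82.4263; D_Mac = 3.72006 yrs; D_mod = 3.38033 yrs; C = 14.98493.
Duration effect: -3.38033 × (+0.009) = -0.030423
Convexity effect: 0.5 × 14.98493 × (0.009)² = +0.0006069
ΔP/P ≈ -0.030423 + 0.0006069 = -0.029816 = -2.9816%.

-2.982%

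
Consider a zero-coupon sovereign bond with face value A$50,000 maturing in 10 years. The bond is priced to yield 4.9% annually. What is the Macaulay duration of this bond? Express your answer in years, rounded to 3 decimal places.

A zero-coupon bond has a single cash flow at maturity, so its Macaulay duration equals its maturity: 10 years.

10.000 years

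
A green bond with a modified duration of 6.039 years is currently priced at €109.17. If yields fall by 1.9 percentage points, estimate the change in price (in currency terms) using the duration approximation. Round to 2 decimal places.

+€12.53

Duration approximation: ΔP/P ≈ -D_mod · Δy = -6.039 × (-0.019) = +0.114741.
ΔP ≈ 109.17 × (+0.114741) = +12.52627497.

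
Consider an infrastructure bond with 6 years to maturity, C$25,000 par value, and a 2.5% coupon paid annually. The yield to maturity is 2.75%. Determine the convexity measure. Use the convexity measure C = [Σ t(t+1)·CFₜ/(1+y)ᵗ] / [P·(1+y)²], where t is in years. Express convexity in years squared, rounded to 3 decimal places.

With y = 0.0275:
  t   CF        PV=CF/(1+0.0275)^t    t·PV        t(t+1)·PV
  1       625.00       608.2725       608.2725       1,216.5450
  2       625.00       591.9927     1,183.9854       3,551.9562
  3       625.00       576.1486     1,728.4459       6,913.7834
  4       625.00       560.7286     2,242.9143      11,214.5717
  5       625.00       545.7212     2,728.6062      16,371.6375
  6    25,625.00    21,775.7384   130,654.4305     914,581.0133
  Σ                 24,658.6021   139,146.6548     953,849.5071
P = 24,658.6021.
Convexity = Σ t(t+1)·PV / [P·(1+y)²] = 953,849.5071 / (24,658.6021 × 1.055756) = 36.63935.

36.639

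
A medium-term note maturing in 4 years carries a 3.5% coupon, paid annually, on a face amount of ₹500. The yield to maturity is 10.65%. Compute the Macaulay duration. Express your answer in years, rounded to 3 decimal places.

Periodic yield y = 0.1065. Discount each cash flow and weight by its year:
  t   CF        PV=CF/(1+0.1065)^t    t·PV
  1        17.50        15.8156        15.8156
  2        17.50        14.2934        28.5868
  3        17.50        12.9177        38.7530
  4       517.50       345.2269     1,380.9078
  Σ                    388.2536     1,464.0632
Price P = Σ PV = 388.2536.
Macaulay duration = Σ(t·PV) / P = 1,464.0632 / 388.2536 = 3.77089 years.

3.771 years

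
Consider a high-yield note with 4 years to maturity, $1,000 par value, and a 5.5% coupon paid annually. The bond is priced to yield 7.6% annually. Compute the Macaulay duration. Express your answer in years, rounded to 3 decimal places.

3.685 years

Periodic yield y = 0.076. Discount each cash flow and weight by its year:
  t   CF        PV=CF/(1+0.076)^t    t·PV
  1        55.00        51.1152        51.1152
  2        55.00        47.5049        95.0097
  3        55.00        44.1495       132.4485
  4     1,055.00       787.0519     3,148.2076
  Σ                    929.8215     3,426.7811
Price P = Σ PV = 929.8215.
Macaulay duration = Σ(t·PV) / P = 3,426.7811 / 929.8215 = 3.68542 years.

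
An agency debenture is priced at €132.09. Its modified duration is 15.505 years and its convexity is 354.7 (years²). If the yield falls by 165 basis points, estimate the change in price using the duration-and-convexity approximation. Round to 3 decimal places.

Duration effect: -D_mod·Δy = -15.505 × (-0.0165) = +0.2558325
Convexity effect: ½·C·(Δy)² = 0.5 × 354.7 × (-0.0165)² = +0.0482835375
ΔP/P ≈ +0.2558325 + 0.0482835375 = +0.3041160375
ΔP ≈ 132.09 × (+0.3041160375) = +40.170687393375.

+€40.171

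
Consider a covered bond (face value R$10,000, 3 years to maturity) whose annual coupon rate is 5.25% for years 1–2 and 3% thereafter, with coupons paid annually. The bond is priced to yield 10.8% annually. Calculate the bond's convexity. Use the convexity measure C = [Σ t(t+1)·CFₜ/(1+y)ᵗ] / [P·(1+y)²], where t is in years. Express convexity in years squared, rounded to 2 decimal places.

With y = 0.108:
  t   CF        PV=CF/(1+0.108)^t    t·PV        t(t+1)·PV
  1       525.00       473.8267       473.8267         947.6534
  2       525.00       427.6414       855.2829       2,565.8486
  3    10,300.00     7,572.1279    22,716.3838      90,865.5353
  Σ                  8,473.5961    24,045.4934      94,379.0374
P = 8,473.5961.
Convexity = Σ t(t+1)·PV / [P·(1+y)²] = 94,379.0374 / (8,473.5961 × 1.227664) = 9.07253.

9.07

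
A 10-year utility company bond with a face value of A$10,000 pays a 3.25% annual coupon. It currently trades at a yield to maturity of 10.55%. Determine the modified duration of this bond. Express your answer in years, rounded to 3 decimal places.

7.377 years

Periodic yield y = 0.1055. First find Macaulay duration:
  t   CF        PV=CF/(1+0.1055)^t    t·PV
  1       325.00       293.9846       293.9846
  2       325.00       265.9291       531.8582
  3       325.00       240.5510       721.6529
  4       325.00       217.5947       870.3789
  5       325.00       196.8292       984.1462
  6       325.00       178.0454     1,068.2727
  7       325.00       161.0542     1,127.3796
  8       325.00       145.6845     1,165.4761
  9       325.00       131.7816     1,186.0340
  10   10,325.00     3,787.0635    37,870.6353
  Σ                  5,618.5180    45,819.8187
P = 5,618.5180; Macaulay duration = 45,819.8187 / 5,618.5180 = 8.15514 years.
Modified duration = D_Mac / (1 + y) = 8.15514 / 1.1055 = 7.37688 years.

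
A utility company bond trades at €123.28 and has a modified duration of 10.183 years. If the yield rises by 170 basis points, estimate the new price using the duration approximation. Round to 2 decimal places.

Duration approximation: ΔP/P ≈ -D_mod · Δy = -10.183 × (+0.017) = -0.173111.
New price ≈ 123.28 × (1 - 0.173111) = 101.93887592.

€101.94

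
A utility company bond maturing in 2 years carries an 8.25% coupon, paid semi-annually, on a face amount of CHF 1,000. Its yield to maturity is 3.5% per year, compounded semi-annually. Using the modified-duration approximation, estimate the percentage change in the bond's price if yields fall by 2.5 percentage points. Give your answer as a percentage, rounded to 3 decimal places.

+4.643%

Periodic yield y = 0.0175. Modified duration first:
  t   CF        PV=CF/(1+0.0175)^t    t·PV
  1        41.25        40.5405        40.5405
  2        41.25        39.8433        79.6866
  3        41.25        39.1580       117.4741
  4     1,041.25       971.4430     3,885.7722
  Σ                  1,090.9849     4,123.4733
P = 1,090.9849; D_Mac = 3.77959 half-year periods = 1.88979 yrs; D_mod = 1.88979/(1+0.0175) = 1.85729 yrs.
ΔP/P ≈ -D_mod · Δy = -1.85729 × (-0.025) = +0.046432 = +4.6432%.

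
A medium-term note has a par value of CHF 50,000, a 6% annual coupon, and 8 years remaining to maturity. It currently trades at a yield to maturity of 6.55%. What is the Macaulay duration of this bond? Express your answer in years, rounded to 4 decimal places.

6.5546 years

Periodic yield y = 0.0655. Discount each cash flow and weight by its year:
  t   CF        PV=CF/(1+0.0655)^t    t·PV
  1     3,000.00     2,815.5795     2,815.5795
  2     3,000.00     2,642.4960     5,284.9921
  3     3,000.00     2,480.0526     7,440.1578
  4     3,000.00     2,327.5951     9,310.3805
  5     3,000.00     2,184.5097    10,922.5487
  6     3,000.00     2,050.2203    12,301.3218
  7     3,000.00     1,924.1861    13,469.3028
  8    53,000.00    31,904.2278   255,233.8222
  Σ                 48,328.8672   316,778.1054
Price P = Σ PV = 48,328.8672.
Macaulay duration = Σ(t·PV) / P = 316,778.1054 / 48,328.8672 = 6.55464 years.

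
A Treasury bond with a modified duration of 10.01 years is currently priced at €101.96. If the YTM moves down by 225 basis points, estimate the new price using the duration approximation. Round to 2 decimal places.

Duration approximation: ΔP/P ≈ -D_mod · Δy = -10.01 × (-0.0225) = +0.225225.
New price ≈ 101.96 × (1 + 0.225225) = 124.923941.

€124.92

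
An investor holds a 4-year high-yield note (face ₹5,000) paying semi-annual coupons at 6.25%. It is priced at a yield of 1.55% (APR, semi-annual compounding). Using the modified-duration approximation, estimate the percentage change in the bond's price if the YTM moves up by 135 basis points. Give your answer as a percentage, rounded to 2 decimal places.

Periodic yield y = 0.00775. Modified duration first:
  t   CF        PV=CF/(1+0.00775)^t    t·PV
  1       156.25       155.0484       155.0484
  2       156.25       153.8560       307.7120
  3       156.25       152.6728       458.0183
  4       156.25       151.4987       605.9947
  5       156.25       150.3336       751.6679
  6       156.25       149.1775       895.0647
  7       156.25       148.0302     1,036.2115
  8     5,156.25     4,847.4296    38,779.4369
  Σ                  5,908.0467    42,989.1543
P = 5,908.0467; D_Mac = 7.27637 half-year periods = 3.63819 yrs; D_mod = 3.63819/(1+0.00775) = 3.61021 yrs.
ΔP/P ≈ -D_mod · Δy = -3.61021 × (+0.0135) = -0.048738 = -4.8738%.

-4.87%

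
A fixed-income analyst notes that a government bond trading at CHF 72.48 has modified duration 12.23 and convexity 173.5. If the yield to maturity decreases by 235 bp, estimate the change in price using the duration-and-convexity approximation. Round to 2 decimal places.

Duration effect: -D_mod·Δy = -12.23 × (-0.0235) = +0.287405
Convexity effect: ½·C·(Δy)² = 0.5 × 173.5 × (-0.0235)² = +0.0479076875
ΔP/P ≈ +0.287405 + 0.0479076875 = +0.3353126875
ΔP ≈ 72.48 × (+0.3353126875) = +24.30346359.

+CHF 24.30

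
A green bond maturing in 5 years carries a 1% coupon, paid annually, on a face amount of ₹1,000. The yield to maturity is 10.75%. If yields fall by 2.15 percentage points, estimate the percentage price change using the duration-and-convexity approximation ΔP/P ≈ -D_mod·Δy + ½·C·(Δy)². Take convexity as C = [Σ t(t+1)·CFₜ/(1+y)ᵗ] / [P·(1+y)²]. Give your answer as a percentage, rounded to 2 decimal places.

+10.00%

With y = 0.1075:
  t   CF        PV=CF/(1+0.1075)^t    t·PV        t(t+1)·PV
  1        10.00         9.0293         9.0293          18.0587
  2        10.00         8.1529        16.3058          48.9174
  3        10.00         7.3615        22.0846          88.3385
  4        10.00         6.6470        26.5880         132.9398
  5     1,010.00       606.1815     3,030.9076      18,185.4459
  Σ                    637.3723     3,104.9154      18,473.7003
P = 637.3723; D_Mac = 4.87143 yrs; D_mod = 4.39858 yrs; C = 23.63052.
Duration effect: -4.39858 × (-0.0215) = +0.094570
Convexity effect: 0.5 × 23.63052 × (-0.0215)² = +0.0054616
ΔP/P ≈ +0.094570 + 0.0054616 = +0.100031 = +10.0031%.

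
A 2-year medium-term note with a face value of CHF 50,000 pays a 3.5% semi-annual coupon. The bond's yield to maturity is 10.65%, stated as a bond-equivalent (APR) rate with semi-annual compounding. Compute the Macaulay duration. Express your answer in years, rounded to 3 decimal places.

Periodic yield y = 0.05325. Discount each cash flow and weight by its period:
  t   CF        PV=CF/(1+0.05325)^t    t·PV
  1       875.00       830.7619       830.7619
  2       875.00       788.7604     1,577.5209
  3       875.00       748.8824     2,246.6473
  4    50,875.00    41,340.7690   165,363.0761
  Σ                 43,709.1738   170,018.0062
Price P = Σ PV = 43,709.1738.
Macaulay duration = Σ(t·PV) / P = 170,018.0062 / 43,709.1738 = 3.88976 half-year periods.
In years: 3.88976 / 2 = 1.94488 years.

1.945 years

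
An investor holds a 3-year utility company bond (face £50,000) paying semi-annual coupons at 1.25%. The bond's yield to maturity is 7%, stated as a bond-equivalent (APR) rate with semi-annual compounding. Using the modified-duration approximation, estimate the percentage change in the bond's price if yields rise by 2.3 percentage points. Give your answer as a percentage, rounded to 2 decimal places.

Periodic yield y = 0.035. Modified duration first:
  t   CF        PV=CF/(1+0.035)^t    t·PV
  1       312.50       301.9324       301.9324
  2       312.50       291.7221       583.4442
  3       312.50       281.8571       845.5713
  4       312.50       272.3257     1,089.3028
  5       312.50       263.1166     1,315.5831
  6    50,312.50    40,929.2512   245,575.5070
  Σ                 42,340.2050   249,711.3407
P = 42,340.2050; D_Mac = 5.89774 half-year periods = 2.94887 yrs; D_mod = 2.94887/(1+0.035) = 2.84915 yrs.
ΔP/P ≈ -D_mod · Δy = -2.84915 × (+0.023) = -0.065530 = -6.5530%.

-6.55%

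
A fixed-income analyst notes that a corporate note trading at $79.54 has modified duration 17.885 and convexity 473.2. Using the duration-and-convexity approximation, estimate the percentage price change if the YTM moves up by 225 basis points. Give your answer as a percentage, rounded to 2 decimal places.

-28.26%

Duration effect: -D_mod·Δy = -17.885 × (+0.0225) = -0.4024125
Convexity effect: ½·C·(Δy)² = 0.5 × 473.2 × (0.0225)² = +0.11977875
ΔP/P ≈ -0.4024125 + 0.11977875 = -0.28263375
= -28.263375%.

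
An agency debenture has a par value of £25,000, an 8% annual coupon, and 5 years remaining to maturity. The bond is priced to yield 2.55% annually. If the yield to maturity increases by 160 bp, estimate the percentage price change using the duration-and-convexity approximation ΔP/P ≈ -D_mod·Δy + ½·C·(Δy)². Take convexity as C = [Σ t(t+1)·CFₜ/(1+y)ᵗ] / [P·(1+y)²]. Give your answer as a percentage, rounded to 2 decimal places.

With y = 0.0255:
  t   CF        PV=CF/(1+0.0255)^t    t·PV        t(t+1)·PV
  1     2,000.00     1,950.2682     1,950.2682       3,900.5363
  2     2,000.00     1,901.7730     3,803.5459      11,410.6377
  3     2,000.00     1,854.4836     5,563.4509      22,253.8034
  4     2,000.00     1,808.3702     7,233.4807      36,167.4036
  5    27,000.00    23,805.9458   119,029.7290     714,178.3742
  Σ                 31,320.8407   137,580.4747     787,910.7553
P = 31,320.8407; D_Mac = 4.39262 yrs; D_mod = 4.28339 yrs; C = 23.92061.
Duration effect: -4.28339 × (+0.016) = -0.068534
Convexity effect: 0.5 × 23.92061 × (0.016)² = +0.0030618
ΔP/P ≈ -0.068534 + 0.0030618 = -0.065472 = -6.5472%.

-6.55%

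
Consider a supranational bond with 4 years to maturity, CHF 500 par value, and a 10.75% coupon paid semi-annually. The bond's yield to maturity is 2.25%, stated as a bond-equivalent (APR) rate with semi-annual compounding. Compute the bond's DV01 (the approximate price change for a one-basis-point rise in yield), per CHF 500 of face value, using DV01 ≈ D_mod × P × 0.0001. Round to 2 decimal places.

Periodic yield y = 0.01125.
  t   CF        PV=CF/(1+0.01125)^t    t·PV
  1       26.875        26.5760        26.5760
  2       26.875        26.2804        52.5607
  3       26.875        25.9880        77.9640
  4       26.875        25.6989       102.7956
  5       26.875        25.4130       127.0650
  6       26.875        25.1303       150.7817
  7       26.875        24.8507       173.9549
  8      526.875       481.7695     3,854.1561
  Σ                    661.7068     4,565.8540
P = 661.7068; D_Mac = 6.90012 half-year periods = 3.45006 yrs; D_mod = 3.41168 yrs.
DV01 ≈ 3.41168 × 661.7068 × 0.0001 = 0.225753.

CHF 0.23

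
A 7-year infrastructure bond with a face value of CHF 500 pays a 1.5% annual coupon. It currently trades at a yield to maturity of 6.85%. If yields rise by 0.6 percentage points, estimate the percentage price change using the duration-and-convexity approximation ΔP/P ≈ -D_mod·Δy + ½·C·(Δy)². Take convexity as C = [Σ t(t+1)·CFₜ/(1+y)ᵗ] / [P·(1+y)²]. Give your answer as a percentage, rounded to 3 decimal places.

With y = 0.0685:
  t   CF        PV=CF/(1+0.0685)^t    t·PV        t(t+1)·PV
  1         7.50         7.0192         7.0192          14.0384
  2         7.50         6.5692        13.1384          39.4152
  3         7.50         6.1481        18.4442          73.7766
  4         7.50         5.7539        23.0156         115.0782
  5         7.50         5.3850        26.9252         161.5511
  6         7.50         5.0398        30.2389         211.6720
  7       507.50       319.1643     2,234.1504      17,873.2030
  Σ                    355.0795     2,352.9318      18,488.7345
P = 355.0795; D_Mac = 6.62649 yrs; D_mod = 6.20168 yrs; C = 45.60710.
Duration effect: -6.20168 × (+0.006) = -0.037210
Convexity effect: 0.5 × 45.60710 × (0.006)² = +0.0008209
ΔP/P ≈ -0.037210 + 0.0008209 = -0.036389 = -3.6389%.

-3.639%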